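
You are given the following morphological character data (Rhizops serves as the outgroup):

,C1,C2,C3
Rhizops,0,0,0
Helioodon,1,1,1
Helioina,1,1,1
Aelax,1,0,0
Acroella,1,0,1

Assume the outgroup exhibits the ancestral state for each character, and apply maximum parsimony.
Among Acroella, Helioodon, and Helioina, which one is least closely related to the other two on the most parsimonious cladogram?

Acroella

The outgroup has state '0' for every character, so '1' is the derived state throughout.
C1 (derived state '1') is shared by all ingroup taxa — unites the whole ingroup.
C2: derived state '1' in Helioina and Helioodon only — synapomorphy for {Helioina, Helioodon}.
C3: derived state '1' in Acroella, Helioina, and Helioodon only — synapomorphy for {Acroella, Helioina, Helioodon}.
Most parsimonious ingroup topology: (((Helioodon,Helioina),Acroella),Aelax).
Helioina and Helioodon share a more recent common ancestor with each other than either does with Acroella, so Acroella is the least closely related of the three.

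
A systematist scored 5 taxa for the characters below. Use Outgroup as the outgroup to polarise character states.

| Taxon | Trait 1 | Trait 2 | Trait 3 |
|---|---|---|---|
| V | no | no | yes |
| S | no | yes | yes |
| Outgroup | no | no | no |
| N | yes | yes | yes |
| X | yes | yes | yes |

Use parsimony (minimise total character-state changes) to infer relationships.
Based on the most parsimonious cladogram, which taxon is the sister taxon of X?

The outgroup has state 'no' for every character, so 'yes' is the derived state throughout.
Trait 1 (derived state 'yes') is shared by N and X — a synapomorphy uniting that clade.
Trait 2 (derived state 'yes') is shared by N, S, and X — a synapomorphy uniting that clade.
Trait 3 (derived state 'yes') is shared by all ingroup taxa — unites the whole ingroup.
Most parsimonious ingroup topology: (V,((N,X),S)).
X and N form a cherry on this tree, so they are sister taxa.

N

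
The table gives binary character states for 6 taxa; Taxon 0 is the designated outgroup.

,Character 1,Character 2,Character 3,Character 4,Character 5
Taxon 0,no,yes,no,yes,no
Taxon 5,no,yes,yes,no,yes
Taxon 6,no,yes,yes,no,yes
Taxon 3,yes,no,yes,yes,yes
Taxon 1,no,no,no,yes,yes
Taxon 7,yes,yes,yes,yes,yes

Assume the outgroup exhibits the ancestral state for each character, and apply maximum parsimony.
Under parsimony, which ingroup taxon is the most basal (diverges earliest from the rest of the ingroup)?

Character polarity is set by the outgroup: the derived state is whichever differs from the outgroup's state, so for Character 2, Character 4 the derived state is 'no', and for the remaining characters it is 'yes'.
Character 1: derived state 'yes' in Taxon 3 and Taxon 7 only — synapomorphy for {Taxon 3, Taxon 7}.
Character 2 groups Taxon 1 and Taxon 3, which is incompatible with the clades supported by the remaining characters; treating it as convergent (homoplasy) costs fewer steps than any alternative tree.
Only Taxon 3, Taxon 5, Taxon 6, and Taxon 7 show the derived state 'yes' for Character 3, supporting them as a clade.
Character 4: derived state 'no' in Taxon 5 and Taxon 6 only — synapomorphy for {Taxon 5, Taxon 6}.
All ingroup taxa share the derived state 'yes' for Character 5; it defines the ingroup but does not resolve relationships within it.
Most parsimonious ingroup topology: (((Taxon 5,Taxon 6),(Taxon 3,Taxon 7)),Taxon 1).
Taxon 1 is sister to the clade containing all other ingroup taxa, so it is the earliest-diverging (most basal) ingroup lineage.

Taxon 1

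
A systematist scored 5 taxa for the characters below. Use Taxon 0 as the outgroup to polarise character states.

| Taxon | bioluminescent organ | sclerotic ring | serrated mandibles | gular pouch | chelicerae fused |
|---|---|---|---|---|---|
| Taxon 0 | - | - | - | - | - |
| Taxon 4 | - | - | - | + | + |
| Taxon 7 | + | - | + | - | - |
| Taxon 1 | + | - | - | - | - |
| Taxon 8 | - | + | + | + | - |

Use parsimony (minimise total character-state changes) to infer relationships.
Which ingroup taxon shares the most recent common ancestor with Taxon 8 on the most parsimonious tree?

The outgroup has state '-' for every character, so '+' is the derived state throughout.
Only Taxon 1 and Taxon 7 show the derived state '+' for bioluminescent organ, supporting them as a clade.
sclerotic ring (derived state '+') is unique to Taxon 8 (autapomorphy; uninformative for grouping).
serrated mandibles groups Taxon 7 and Taxon 8, which is incompatible with the clades supported by the remaining characters; treating it as convergent (homoplasy) costs fewer steps than any alternative tree.
gular pouch: derived state '+' in Taxon 4 and Taxon 8 only — synapomorphy for {Taxon 4, Taxon 8}.
chelicerae fused (derived state '+') is unique to Taxon 4 (autapomorphy; uninformative for grouping).
Most parsimonious ingroup topology: ((Taxon 4,Taxon 8),(Taxon 7,Taxon 1)).
Taxon 8 and Taxon 4 form a cherry on this tree, so they are sister taxa.

Taxon 4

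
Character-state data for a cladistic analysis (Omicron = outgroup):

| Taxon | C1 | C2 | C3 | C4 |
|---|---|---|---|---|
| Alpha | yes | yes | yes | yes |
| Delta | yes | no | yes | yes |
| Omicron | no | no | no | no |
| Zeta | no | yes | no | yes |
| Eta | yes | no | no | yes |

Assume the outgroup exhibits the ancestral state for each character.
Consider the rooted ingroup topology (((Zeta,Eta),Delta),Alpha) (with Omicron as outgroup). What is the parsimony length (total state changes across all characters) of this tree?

7

Map each character onto (((Zeta,Eta),Delta),Alpha) (rooted by Omicron) and count the minimum state changes it requires (Fitch parsimony):
C1: 2; C2: 2; C3: 2; C4: 1.
Total tree length = 7.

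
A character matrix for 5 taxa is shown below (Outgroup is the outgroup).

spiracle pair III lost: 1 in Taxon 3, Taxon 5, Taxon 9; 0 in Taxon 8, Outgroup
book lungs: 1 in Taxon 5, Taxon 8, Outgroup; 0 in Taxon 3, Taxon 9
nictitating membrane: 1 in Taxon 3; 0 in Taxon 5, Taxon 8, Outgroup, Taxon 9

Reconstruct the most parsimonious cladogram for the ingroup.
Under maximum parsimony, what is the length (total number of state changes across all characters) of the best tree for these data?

Character polarity is set by the outgroup: the derived state is whichever differs from the outgroup's state, so for book lungs the derived state is '0', and for the remaining characters it is '1'.
spiracle pair III lost (derived state '1') is shared by Taxon 3, Taxon 5, and Taxon 9 — a synapomorphy uniting that clade.
book lungs: derived state '0' in Taxon 3 and Taxon 9 only — synapomorphy for {Taxon 3, Taxon 9}.
nictitating membrane (derived state '1') is unique to Taxon 3 (autapomorphy; uninformative for grouping).
Most parsimonious ingroup topology: (((Taxon 3,Taxon 9),Taxon 5),Taxon 8).
Changes per character on this tree: spiracle pair III lost: 1; book lungs: 1; nictitating membrane: 1.
Total = 3.

3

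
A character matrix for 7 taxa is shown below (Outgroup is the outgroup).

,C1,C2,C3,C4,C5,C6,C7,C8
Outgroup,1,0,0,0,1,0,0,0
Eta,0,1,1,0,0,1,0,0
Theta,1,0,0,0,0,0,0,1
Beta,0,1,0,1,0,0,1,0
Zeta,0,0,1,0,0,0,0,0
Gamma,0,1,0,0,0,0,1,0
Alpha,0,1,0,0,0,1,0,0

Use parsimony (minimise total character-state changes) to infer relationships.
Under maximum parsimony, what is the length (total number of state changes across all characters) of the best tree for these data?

Character polarity is set by the outgroup: the derived state is whichever differs from the outgroup's state, so for C1, C5 the derived state is '0', and for the remaining characters it is '1'.
Only Alpha, Beta, Eta, Gamma, and Zeta show the derived state '0' for C1, supporting them as a clade.
Only Alpha, Beta, Eta, and Gamma show the derived state '1' for C2, supporting them as a clade.
C3 (state '1') occurs in Eta and Zeta but conflicts with the nesting implied by the other characters — most parsimoniously interpreted as homoplasy.
C4: derived state '1' in Beta only — an autapomorphy, so it tells us nothing about relationships among taxa.
All ingroup taxa share the derived state '0' for C5; it defines the ingroup but does not resolve relationships within it.
C6: derived state '1' in Alpha and Eta only — synapomorphy for {Alpha, Eta}.
C7 (derived state '1') is shared by Beta and Gamma — a synapomorphy uniting that clade.
C8: derived state '1' in Theta only — an autapomorphy, so it tells us nothing about relationships among taxa.
Most parsimonious ingroup topology: ((((Eta,Alpha),(Beta,Gamma)),Zeta),Theta).
Changes per character on this tree: C1: 1; C2: 1; C3: 2; C4: 1; C5: 1; C6: 1; C7: 1; C8: 1.
Total = 9.

9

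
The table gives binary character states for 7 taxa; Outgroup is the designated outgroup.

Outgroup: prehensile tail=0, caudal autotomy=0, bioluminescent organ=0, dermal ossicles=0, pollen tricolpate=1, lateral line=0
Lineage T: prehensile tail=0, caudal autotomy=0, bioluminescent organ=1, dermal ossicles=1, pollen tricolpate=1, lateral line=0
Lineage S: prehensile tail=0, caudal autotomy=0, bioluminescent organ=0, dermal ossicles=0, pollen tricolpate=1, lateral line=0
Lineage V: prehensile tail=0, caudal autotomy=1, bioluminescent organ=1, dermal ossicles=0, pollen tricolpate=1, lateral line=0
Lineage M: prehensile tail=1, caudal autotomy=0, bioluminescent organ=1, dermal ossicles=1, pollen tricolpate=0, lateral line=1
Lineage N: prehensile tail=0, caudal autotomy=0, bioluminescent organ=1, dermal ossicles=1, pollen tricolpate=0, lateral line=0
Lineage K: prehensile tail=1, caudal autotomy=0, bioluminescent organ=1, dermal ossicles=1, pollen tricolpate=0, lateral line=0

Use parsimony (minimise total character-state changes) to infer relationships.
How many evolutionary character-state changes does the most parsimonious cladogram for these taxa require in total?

Character polarity is set by the outgroup: the derived state is whichever differs from the outgroup's state, so for pollen tricolpate the derived state is '0', and for the remaining characters it is '1'.
prehensile tail (derived state '1') is shared by Lineage K and Lineage M — a synapomorphy uniting that clade.
caudal autotomy (derived state '1') is unique to Lineage V (autapomorphy; uninformative for grouping).
bioluminescent organ (derived state '1') is shared by Lineage K, Lineage M, Lineage N, Lineage T, and Lineage V — a synapomorphy uniting that clade.
dermal ossicles: derived state '1' in Lineage K, Lineage M, Lineage N, and Lineage T only — synapomorphy for {Lineage K, Lineage M, Lineage N, Lineage T}.
pollen tricolpate (derived state '0') is shared by Lineage K, Lineage M, and Lineage N — a synapomorphy uniting that clade.
lateral line (derived state '1') is unique to Lineage M (autapomorphy; uninformative for grouping).
Most parsimonious ingroup topology: (((Lineage T,((Lineage M,Lineage K),Lineage N)),Lineage V),Lineage S).
Changes per character on this tree: prehensile tail: 1; caudal autotomy: 1; bioluminescent organ: 1; dermal ossicles: 1; pollen tricolpate: 1; lateral line: 1.
Total = 6.

6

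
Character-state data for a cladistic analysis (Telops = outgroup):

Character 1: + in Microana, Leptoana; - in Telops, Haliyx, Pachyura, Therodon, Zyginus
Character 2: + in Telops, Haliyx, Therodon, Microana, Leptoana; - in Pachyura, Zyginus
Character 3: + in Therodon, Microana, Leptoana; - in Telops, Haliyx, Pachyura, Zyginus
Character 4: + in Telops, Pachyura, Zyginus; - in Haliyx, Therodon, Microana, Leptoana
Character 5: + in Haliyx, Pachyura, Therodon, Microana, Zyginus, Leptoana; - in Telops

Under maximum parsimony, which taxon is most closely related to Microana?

Character polarity is set by the outgroup: the derived state is whichever differs from the outgroup's state, so for Character 2, Character 4 the derived state is '-', and for the remaining characters it is '+'.
Only Leptoana and Microana show the derived state '+' for Character 1, supporting them as a clade.
Character 2 (derived state '-') is shared by Pachyura and Zyginus — a synapomorphy uniting that clade.
Character 3: derived state '+' in Leptoana, Microana, and Therodon only — synapomorphy for {Leptoana, Microana, Therodon}.
Only Haliyx, Leptoana, Microana, and Therodon show the derived state '-' for Character 4, supporting them as a clade.
All ingroup taxa share the derived state '+' for Character 5; it defines the ingroup but does not resolve relationships within it.
Most parsimonious ingroup topology: ((Haliyx,(Therodon,(Microana,Leptoana))),(Pachyura,Zyginus)).
Microana and Leptoana form a cherry on this tree, so they are sister taxa.

Leptoana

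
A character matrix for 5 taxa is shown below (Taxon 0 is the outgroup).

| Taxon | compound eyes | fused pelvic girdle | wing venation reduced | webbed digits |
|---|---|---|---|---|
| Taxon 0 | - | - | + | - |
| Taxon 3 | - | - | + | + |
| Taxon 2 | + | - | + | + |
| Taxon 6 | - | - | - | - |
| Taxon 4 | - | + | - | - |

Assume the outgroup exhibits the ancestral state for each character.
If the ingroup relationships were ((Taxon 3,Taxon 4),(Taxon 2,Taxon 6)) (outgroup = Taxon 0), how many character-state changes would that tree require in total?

Map each character onto ((Taxon 3,Taxon 4),(Taxon 2,Taxon 6)) (rooted by Taxon 0) and count the minimum state changes it requires (Fitch parsimony):
compound eyes: 1; fused pelvic girdle: 1; wing venation reduced: 2; webbed digits: 2.
Total tree length = 6.

6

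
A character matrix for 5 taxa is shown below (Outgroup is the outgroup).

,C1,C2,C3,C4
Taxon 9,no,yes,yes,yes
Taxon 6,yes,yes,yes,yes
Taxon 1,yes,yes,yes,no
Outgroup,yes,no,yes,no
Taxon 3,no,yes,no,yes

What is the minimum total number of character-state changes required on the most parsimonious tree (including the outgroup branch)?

Character polarity is set by the outgroup: the derived state is whichever differs from the outgroup's state, so for C1, C3 the derived state is 'no', and for the remaining characters it is 'yes'.
Only Taxon 3 and Taxon 9 show the derived state 'no' for C1, supporting them as a clade.
C2 (derived state 'yes') is shared by all ingroup taxa — unites the whole ingroup.
C3 (derived state 'no') is unique to Taxon 3 (autapomorphy; uninformative for grouping).
C4 (derived state 'yes') is shared by Taxon 3, Taxon 6, and Taxon 9 — a synapomorphy uniting that clade.
Most parsimonious ingroup topology: ((Taxon 6,(Taxon 9,Taxon 3)),Taxon 1).
Changes per character on this tree: C1: 1; C2: 1; C3: 1; C4: 1.
Total = 4.

4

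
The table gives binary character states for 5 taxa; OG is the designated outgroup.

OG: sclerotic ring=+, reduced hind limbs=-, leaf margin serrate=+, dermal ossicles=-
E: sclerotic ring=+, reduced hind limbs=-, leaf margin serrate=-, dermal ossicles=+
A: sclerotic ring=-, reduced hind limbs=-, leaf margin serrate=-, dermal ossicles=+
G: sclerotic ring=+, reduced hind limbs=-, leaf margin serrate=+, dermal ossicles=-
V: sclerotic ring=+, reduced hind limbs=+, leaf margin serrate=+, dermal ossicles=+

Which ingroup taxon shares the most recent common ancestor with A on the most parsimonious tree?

Character polarity is set by the outgroup: the derived state is whichever differs from the outgroup's state, so for sclerotic ring, leaf margin serrate the derived state is '-', and for the remaining characters it is '+'.
sclerotic ring (derived state '-') is unique to A (autapomorphy; uninformative for grouping).
reduced hind limbs: derived state '+' in V only — an autapomorphy, so it tells us nothing about relationships among taxa.
Only A and E show the derived state '-' for leaf margin serrate, supporting them as a clade.
dermal ossicles (derived state '+') is shared by A, E, and V — a synapomorphy uniting that clade.
Most parsimonious ingroup topology: (((E,A),V),G).
A and E form a cherry on this tree, so they are sister taxa.

E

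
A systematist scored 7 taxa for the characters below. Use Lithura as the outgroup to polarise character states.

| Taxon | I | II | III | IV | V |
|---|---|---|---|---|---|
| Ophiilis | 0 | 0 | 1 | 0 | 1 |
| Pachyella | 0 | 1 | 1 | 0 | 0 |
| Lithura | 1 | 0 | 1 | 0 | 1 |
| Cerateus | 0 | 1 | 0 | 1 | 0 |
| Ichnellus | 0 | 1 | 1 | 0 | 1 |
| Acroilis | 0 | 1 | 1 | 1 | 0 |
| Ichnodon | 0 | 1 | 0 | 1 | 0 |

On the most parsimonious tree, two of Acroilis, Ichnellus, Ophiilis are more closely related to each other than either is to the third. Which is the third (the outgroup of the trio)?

Character polarity is set by the outgroup: the derived state is whichever differs from the outgroup's state, so for I, III, V the derived state is '0', and for the remaining characters it is '1'.
I (derived state '0') is shared by all ingroup taxa — unites the whole ingroup.
II (derived state '1') is shared by Acroilis, Cerateus, Ichnellus, Ichnodon, and Pachyella — a synapomorphy uniting that clade.
III (derived state '0') is shared by Cerateus and Ichnodon — a synapomorphy uniting that clade.
IV (derived state '1') is shared by Acroilis, Cerateus, and Ichnodon — a synapomorphy uniting that clade.
V: derived state '0' in Acroilis, Cerateus, Ichnodon, and Pachyella only — synapomorphy for {Acroilis, Cerateus, Ichnodon, Pachyella}.
Most parsimonious ingroup topology: ((((Acroilis,(Cerateus,Ichnodon)),Pachyella),Ichnellus),Ophiilis).
Ichnellus and Acroilis share a more recent common ancestor with each other than either does with Ophiilis, so Ophiilis is the least closely related of the three.

Ophiilis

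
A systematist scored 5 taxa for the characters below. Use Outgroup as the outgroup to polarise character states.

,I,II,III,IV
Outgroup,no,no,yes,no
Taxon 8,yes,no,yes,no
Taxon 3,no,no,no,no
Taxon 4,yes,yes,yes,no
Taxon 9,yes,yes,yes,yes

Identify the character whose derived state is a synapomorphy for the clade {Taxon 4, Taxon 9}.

Character polarity is set by the outgroup: the derived state is whichever differs from the outgroup's state, so for III the derived state is 'no', and for the remaining characters it is 'yes'.
I (derived state 'yes') is shared by Taxon 4, Taxon 8, and Taxon 9 — a synapomorphy uniting that clade.
II (derived state 'yes') is shared by Taxon 4 and Taxon 9 — a synapomorphy uniting that clade.
III (derived state 'no') is unique to Taxon 3 (autapomorphy; uninformative for grouping).
IV: derived state 'yes' in Taxon 9 only — an autapomorphy, so it tells us nothing about relationships among taxa.
Most parsimonious ingroup topology: ((Taxon 8,(Taxon 4,Taxon 9)),Taxon 3).
The clade {Taxon 4, Taxon 9} is supported by II: its derived state 'yes' occurs in exactly those taxa and in no other taxon (including the outgroup).

II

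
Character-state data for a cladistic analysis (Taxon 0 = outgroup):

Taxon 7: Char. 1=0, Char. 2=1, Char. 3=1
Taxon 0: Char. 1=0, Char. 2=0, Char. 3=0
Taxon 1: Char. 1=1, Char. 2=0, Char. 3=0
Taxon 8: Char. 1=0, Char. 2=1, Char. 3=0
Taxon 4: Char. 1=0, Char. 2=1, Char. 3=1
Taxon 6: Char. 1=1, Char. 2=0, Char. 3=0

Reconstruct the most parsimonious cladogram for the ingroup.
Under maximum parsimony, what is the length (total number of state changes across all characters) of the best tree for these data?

3

The outgroup has state '0' for every character, so '1' is the derived state throughout.
Char. 1 (derived state '1') is shared by Taxon 1 and Taxon 6 — a synapomorphy uniting that clade.
Char. 2: derived state '1' in Taxon 4, Taxon 7, and Taxon 8 only — synapomorphy for {Taxon 4, Taxon 7, Taxon 8}.
Only Taxon 4 and Taxon 7 show the derived state '1' for Char. 3, supporting them as a clade.
Most parsimonious ingroup topology: (((Taxon 4,Taxon 7),Taxon 8),(Taxon 6,Taxon 1)).
Changes per character on this tree: Char. 1: 1; Char. 2: 1; Char. 3: 1.
Total = 3.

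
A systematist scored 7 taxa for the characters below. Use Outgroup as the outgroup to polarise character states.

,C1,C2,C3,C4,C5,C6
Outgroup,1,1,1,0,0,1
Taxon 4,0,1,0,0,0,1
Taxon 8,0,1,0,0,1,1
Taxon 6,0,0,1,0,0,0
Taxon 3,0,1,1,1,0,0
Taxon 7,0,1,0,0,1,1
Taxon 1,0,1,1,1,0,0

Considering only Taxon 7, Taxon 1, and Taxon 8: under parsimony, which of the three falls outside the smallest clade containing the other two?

Taxon 1

Character polarity is set by the outgroup: the derived state is whichever differs from the outgroup's state, so for C1, C2, C3, C6 the derived state is '0', and for the remaining characters it is '1'.
All ingroup taxa share the derived state '0' for C1; it defines the ingroup but does not resolve relationships within it.
C2: derived state '0' in Taxon 6 only — an autapomorphy, so it tells us nothing about relationships among taxa.
C3 (derived state '0') is shared by Taxon 4, Taxon 7, and Taxon 8 — a synapomorphy uniting that clade.
Only Taxon 1 and Taxon 3 show the derived state '1' for C4, supporting them as a clade.
C5 (derived state '1') is shared by Taxon 7 and Taxon 8 — a synapomorphy uniting that clade.
C6: derived state '0' in Taxon 1, Taxon 3, and Taxon 6 only — synapomorphy for {Taxon 1, Taxon 3, Taxon 6}.
Most parsimonious ingroup topology: ((Taxon 4,(Taxon 8,Taxon 7)),(Taxon 6,(Taxon 3,Taxon 1))).
Taxon 7 and Taxon 8 share a more recent common ancestor with each other than either does with Taxon 1, so Taxon 1 is the least closely related of the three.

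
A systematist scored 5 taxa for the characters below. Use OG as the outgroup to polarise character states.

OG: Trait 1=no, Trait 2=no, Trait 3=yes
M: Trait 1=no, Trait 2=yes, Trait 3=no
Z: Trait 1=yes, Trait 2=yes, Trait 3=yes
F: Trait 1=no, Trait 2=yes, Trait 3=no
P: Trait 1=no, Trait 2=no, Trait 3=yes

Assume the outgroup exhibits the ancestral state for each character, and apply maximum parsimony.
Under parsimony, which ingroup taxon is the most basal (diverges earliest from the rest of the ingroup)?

P

Character polarity is set by the outgroup: the derived state is whichever differs from the outgroup's state, so for Trait 3 the derived state is 'no', and for the remaining characters it is 'yes'.
Trait 1: derived state 'yes' in Z only — an autapomorphy, so it tells us nothing about relationships among taxa.
Trait 2: derived state 'yes' in F, M, and Z only — synapomorphy for {F, M, Z}.
Only F and M show the derived state 'no' for Trait 3, supporting them as a clade.
Most parsimonious ingroup topology: (((M,F),Z),P).
P is sister to the clade containing all other ingroup taxa, so it is the earliest-diverging (most basal) ingroup lineage.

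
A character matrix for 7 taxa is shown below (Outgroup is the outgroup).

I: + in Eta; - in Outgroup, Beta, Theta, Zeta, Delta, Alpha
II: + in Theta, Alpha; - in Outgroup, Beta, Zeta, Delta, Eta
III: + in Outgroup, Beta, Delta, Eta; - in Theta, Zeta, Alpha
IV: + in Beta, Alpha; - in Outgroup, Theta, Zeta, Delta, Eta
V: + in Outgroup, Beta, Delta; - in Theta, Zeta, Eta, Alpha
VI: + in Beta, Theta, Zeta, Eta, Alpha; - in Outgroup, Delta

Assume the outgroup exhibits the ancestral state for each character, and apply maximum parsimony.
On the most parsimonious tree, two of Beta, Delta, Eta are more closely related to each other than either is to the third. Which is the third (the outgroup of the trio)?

Delta

Character polarity is set by the outgroup: the derived state is whichever differs from the outgroup's state, so for III, V the derived state is '-', and for the remaining characters it is '+'.
I: derived state '+' in Eta only — an autapomorphy, so it tells us nothing about relationships among taxa.
Only Alpha and Theta show the derived state '+' for II, supporting them as a clade.
III (derived state '-') is shared by Alpha, Theta, and Zeta — a synapomorphy uniting that clade.
IV (state '+') occurs in Alpha and Beta but conflicts with the nesting implied by the other characters — most parsimoniously interpreted as homoplasy.
V: derived state '-' in Alpha, Eta, Theta, and Zeta only — synapomorphy for {Alpha, Eta, Theta, Zeta}.
Only Alpha, Beta, Eta, Theta, and Zeta show the derived state '+' for VI, supporting them as a clade.
Most parsimonious ingroup topology: ((Beta,(((Theta,Alpha),Zeta),Eta)),Delta).
Eta and Beta share a more recent common ancestor with each other than either does with Delta, so Delta is the least closely related of the three.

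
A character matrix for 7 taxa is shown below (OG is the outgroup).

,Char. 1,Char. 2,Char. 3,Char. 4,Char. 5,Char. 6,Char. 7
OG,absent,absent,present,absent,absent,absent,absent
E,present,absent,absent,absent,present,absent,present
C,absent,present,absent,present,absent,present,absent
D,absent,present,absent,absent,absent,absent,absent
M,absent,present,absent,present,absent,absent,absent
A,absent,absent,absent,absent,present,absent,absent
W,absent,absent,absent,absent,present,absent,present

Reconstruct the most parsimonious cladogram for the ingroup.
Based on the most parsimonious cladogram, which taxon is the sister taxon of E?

Character polarity is set by the outgroup: the derived state is whichever differs from the outgroup's state, so for Char. 3 the derived state is 'absent', and for the remaining characters it is 'present'.
Char. 1: derived state 'present' in E only — an autapomorphy, so it tells us nothing about relationships among taxa.
Only C, D, and M show the derived state 'present' for Char. 2, supporting them as a clade.
All ingroup taxa share the derived state 'absent' for Char. 3; it defines the ingroup but does not resolve relationships within it.
Only C and M show the derived state 'present' for Char. 4, supporting them as a clade.
Char. 5 (derived state 'present') is shared by A, E, and W — a synapomorphy uniting that clade.
Char. 6 (derived state 'present') is unique to C (autapomorphy; uninformative for grouping).
Char. 7 (derived state 'present') is shared by E and W — a synapomorphy uniting that clade.
Most parsimonious ingroup topology: (((E,W),A),((C,M),D)).
E and W form a cherry on this tree, so they are sister taxa.

W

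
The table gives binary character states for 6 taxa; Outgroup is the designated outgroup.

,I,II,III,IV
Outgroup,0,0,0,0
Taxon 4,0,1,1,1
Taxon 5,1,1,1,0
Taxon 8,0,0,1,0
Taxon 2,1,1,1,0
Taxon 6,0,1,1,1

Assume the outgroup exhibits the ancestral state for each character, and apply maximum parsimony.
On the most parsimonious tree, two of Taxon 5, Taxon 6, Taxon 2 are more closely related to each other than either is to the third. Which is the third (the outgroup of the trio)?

The outgroup has state '0' for every character, so '1' is the derived state throughout.
Only Taxon 2 and Taxon 5 show the derived state '1' for I, supporting them as a clade.
II (derived state '1') is shared by Taxon 2, Taxon 4, Taxon 5, and Taxon 6 — a synapomorphy uniting that clade.
All ingroup taxa share the derived state '1' for III; it defines the ingroup but does not resolve relationships within it.
Only Taxon 4 and Taxon 6 show the derived state '1' for IV, supporting them as a clade.
Most parsimonious ingroup topology: (((Taxon 4,Taxon 6),(Taxon 5,Taxon 2)),Taxon 8).
Taxon 2 and Taxon 5 share a more recent common ancestor with each other than either does with Taxon 6, so Taxon 6 is the least closely related of the three.

Taxon 6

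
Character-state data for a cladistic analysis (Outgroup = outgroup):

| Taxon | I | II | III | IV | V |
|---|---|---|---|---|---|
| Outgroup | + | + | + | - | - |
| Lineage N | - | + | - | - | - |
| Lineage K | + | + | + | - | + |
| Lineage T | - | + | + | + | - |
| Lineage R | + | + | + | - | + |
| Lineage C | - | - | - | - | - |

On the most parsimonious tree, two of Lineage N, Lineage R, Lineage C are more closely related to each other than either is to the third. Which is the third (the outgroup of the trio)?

Lineage R

Character polarity is set by the outgroup: the derived state is whichever differs from the outgroup's state, so for I, II, III the derived state is '-', and for the remaining characters it is '+'.
I: derived state '-' in Lineage C, Lineage N, and Lineage T only — synapomorphy for {Lineage C, Lineage N, Lineage T}.
II (derived state '-') is unique to Lineage C (autapomorphy; uninformative for grouping).
III (derived state '-') is shared by Lineage C and Lineage N — a synapomorphy uniting that clade.
IV (derived state '+') is unique to Lineage T (autapomorphy; uninformative for grouping).
Only Lineage K and Lineage R show the derived state '+' for V, supporting them as a clade.
Most parsimonious ingroup topology: (((Lineage N,Lineage C),Lineage T),(Lineage K,Lineage R)).
Lineage C and Lineage N share a more recent common ancestor with each other than either does with Lineage R, so Lineage R is the least closely related of the three.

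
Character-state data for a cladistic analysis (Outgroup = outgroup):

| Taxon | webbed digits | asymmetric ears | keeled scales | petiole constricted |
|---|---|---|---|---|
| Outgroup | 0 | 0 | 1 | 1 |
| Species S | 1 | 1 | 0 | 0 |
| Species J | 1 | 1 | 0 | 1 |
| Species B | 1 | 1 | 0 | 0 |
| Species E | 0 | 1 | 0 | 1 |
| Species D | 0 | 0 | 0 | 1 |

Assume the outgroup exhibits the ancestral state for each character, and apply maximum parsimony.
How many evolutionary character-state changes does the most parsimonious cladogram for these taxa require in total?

Character polarity is set by the outgroup: the derived state is whichever differs from the outgroup's state, so for keeled scales, petiole constricted the derived state is '0', and for the remaining characters it is '1'.
Only Species B, Species J, and Species S show the derived state '1' for webbed digits, supporting them as a clade.
asymmetric ears (derived state '1') is shared by Species B, Species E, Species J, and Species S — a synapomorphy uniting that clade.
keeled scales (derived state '0') is shared by all ingroup taxa — unites the whole ingroup.
petiole constricted (derived state '0') is shared by Species B and Species S — a synapomorphy uniting that clade.
Most parsimonious ingroup topology: ((((Species S,Species B),Species J),Species E),Species D).
Changes per character on this tree: webbed digits: 1; asymmetric ears: 1; keeled scales: 1; petiole constricted: 1.
Total = 4.

4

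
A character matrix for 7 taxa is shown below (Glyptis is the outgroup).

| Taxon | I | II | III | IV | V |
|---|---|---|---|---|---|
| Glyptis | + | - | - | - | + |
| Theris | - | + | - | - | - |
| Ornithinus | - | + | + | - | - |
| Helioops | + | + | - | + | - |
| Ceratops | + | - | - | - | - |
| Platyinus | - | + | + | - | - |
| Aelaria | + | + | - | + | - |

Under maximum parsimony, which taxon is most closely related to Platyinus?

Ornithinus

Character polarity is set by the outgroup: the derived state is whichever differs from the outgroup's state, so for I, V the derived state is '-', and for the remaining characters it is '+'.
Only Ornithinus, Platyinus, and Theris show the derived state '-' for I, supporting them as a clade.
Only Aelaria, Helioops, Ornithinus, Platyinus, and Theris show the derived state '+' for II, supporting them as a clade.
III: derived state '+' in Ornithinus and Platyinus only — synapomorphy for {Ornithinus, Platyinus}.
Only Aelaria and Helioops show the derived state '+' for IV, supporting them as a clade.
All ingroup taxa share the derived state '-' for V; it defines the ingroup but does not resolve relationships within it.
Most parsimonious ingroup topology: (((Theris,(Ornithinus,Platyinus)),(Helioops,Aelaria)),Ceratops).
Platyinus and Ornithinus form a cherry on this tree, so they are sister taxa.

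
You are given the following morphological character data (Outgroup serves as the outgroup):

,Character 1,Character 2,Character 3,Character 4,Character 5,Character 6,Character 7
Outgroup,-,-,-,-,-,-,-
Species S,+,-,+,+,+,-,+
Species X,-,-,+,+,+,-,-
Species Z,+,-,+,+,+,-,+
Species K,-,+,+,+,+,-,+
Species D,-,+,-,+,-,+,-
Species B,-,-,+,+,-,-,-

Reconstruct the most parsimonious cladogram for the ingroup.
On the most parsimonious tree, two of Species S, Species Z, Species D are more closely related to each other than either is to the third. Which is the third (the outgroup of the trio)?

Species D

The outgroup has state '-' for every character, so '+' is the derived state throughout.
Character 1 (derived state '+') is shared by Species S and Species Z — a synapomorphy uniting that clade.
Character 2 (state '+') occurs in Species D and Species K but conflicts with the nesting implied by the other characters — most parsimoniously interpreted as homoplasy.
Only Species B, Species K, Species S, Species X, and Species Z show the derived state '+' for Character 3, supporting them as a clade.
All ingroup taxa share the derived state '+' for Character 4; it defines the ingroup but does not resolve relationships within it.
Character 5: derived state '+' in Species K, Species S, Species X, and Species Z only — synapomorphy for {Species K, Species S, Species X, Species Z}.
Character 6 (derived state '+') is unique to Species D (autapomorphy; uninformative for grouping).
Character 7 (derived state '+') is shared by Species K, Species S, and Species Z — a synapomorphy uniting that clade.
Most parsimonious ingroup topology: ((((Species K,(Species S,Species Z)),Species X),Species B),Species D).
Species Z and Species S share a more recent common ancestor with each other than either does with Species D, so Species D is the least closely related of the three.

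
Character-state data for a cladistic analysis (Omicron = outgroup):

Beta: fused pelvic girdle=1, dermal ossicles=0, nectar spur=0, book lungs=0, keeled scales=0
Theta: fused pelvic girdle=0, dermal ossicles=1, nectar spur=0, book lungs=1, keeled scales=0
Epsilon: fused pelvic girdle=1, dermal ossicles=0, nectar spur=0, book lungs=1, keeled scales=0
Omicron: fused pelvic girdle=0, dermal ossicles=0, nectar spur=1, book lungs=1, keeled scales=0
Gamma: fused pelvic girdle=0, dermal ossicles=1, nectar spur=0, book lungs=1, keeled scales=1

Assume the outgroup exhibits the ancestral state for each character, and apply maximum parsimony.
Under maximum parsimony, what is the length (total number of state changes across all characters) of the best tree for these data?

5

Character polarity is set by the outgroup: the derived state is whichever differs from the outgroup's state, so for nectar spur, book lungs the derived state is '0', and for the remaining characters it is '1'.
fused pelvic girdle (derived state '1') is shared by Beta and Epsilon — a synapomorphy uniting that clade.
dermal ossicles: derived state '1' in Gamma and Theta only — synapomorphy for {Gamma, Theta}.
nectar spur (derived state '0') is shared by all ingroup taxa — unites the whole ingroup.
book lungs (derived state '0') is unique to Beta (autapomorphy; uninformative for grouping).
keeled scales (derived state '1') is unique to Gamma (autapomorphy; uninformative for grouping).
Most parsimonious ingroup topology: ((Theta,Gamma),(Beta,Epsilon)).
Changes per character on this tree: fused pelvic girdle: 1; dermal ossicles: 1; nectar spur: 1; book lungs: 1; keeled scales: 1.
Total = 5.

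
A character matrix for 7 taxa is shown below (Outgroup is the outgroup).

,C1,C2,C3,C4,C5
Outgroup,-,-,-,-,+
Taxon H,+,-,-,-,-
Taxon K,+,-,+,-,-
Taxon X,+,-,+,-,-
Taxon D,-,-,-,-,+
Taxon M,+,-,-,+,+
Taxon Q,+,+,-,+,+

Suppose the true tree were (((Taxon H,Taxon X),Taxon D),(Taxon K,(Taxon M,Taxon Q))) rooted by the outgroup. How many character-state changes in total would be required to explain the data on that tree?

Map each character onto (((Taxon H,Taxon X),Taxon D),(Taxon K,(Taxon M,Taxon Q))) (rooted by Outgroup) and count the minimum state changes it requires (Fitch parsimony):
C1: 2; C2: 1; C3: 2; C4: 1; C5: 2.
Total tree length = 8.

8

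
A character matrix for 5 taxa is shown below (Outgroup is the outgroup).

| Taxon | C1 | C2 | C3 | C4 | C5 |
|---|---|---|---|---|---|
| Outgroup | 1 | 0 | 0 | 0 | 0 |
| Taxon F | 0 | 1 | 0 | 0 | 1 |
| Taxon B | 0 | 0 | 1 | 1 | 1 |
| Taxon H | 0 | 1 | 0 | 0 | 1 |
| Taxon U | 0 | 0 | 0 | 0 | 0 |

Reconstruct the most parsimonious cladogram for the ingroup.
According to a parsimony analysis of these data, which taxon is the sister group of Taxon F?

Taxon H

Character polarity is set by the outgroup: the derived state is whichever differs from the outgroup's state, so for C1 the derived state is '0', and for the remaining characters it is '1'.
C1 (derived state '0') is shared by all ingroup taxa — unites the whole ingroup.
C2 (derived state '1') is shared by Taxon F and Taxon H — a synapomorphy uniting that clade.
C3 (derived state '1') is unique to Taxon B (autapomorphy; uninformative for grouping).
C4 (derived state '1') is unique to Taxon B (autapomorphy; uninformative for grouping).
C5: derived state '1' in Taxon B, Taxon F, and Taxon H only — synapomorphy for {Taxon B, Taxon F, Taxon H}.
Most parsimonious ingroup topology: (((Taxon F,Taxon H),Taxon B),Taxon U).
Taxon F and Taxon H form a cherry on this tree, so they are sister taxa.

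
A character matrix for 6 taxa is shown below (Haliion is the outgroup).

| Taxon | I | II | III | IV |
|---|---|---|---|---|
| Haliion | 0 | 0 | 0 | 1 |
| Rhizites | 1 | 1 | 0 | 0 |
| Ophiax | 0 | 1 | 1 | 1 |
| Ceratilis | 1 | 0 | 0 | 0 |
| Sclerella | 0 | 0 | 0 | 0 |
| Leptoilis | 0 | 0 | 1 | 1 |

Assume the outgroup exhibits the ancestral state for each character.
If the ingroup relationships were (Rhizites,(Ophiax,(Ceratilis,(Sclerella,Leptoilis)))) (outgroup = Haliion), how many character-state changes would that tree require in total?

Map each character onto (Rhizites,(Ophiax,(Ceratilis,(Sclerella,Leptoilis)))) (rooted by Haliion) and count the minimum state changes it requires (Fitch parsimony):
I: 2; II: 2; III: 2; IV: 3.
Total tree length = 9.

9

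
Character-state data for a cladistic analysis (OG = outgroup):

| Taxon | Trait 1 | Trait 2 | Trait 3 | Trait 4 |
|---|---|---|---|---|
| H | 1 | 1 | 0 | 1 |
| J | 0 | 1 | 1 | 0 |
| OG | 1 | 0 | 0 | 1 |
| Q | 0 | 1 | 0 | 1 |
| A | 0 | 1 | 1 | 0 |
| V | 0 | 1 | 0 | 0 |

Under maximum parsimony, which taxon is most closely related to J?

A

Character polarity is set by the outgroup: the derived state is whichever differs from the outgroup's state, so for Trait 1, Trait 4 the derived state is '0', and for the remaining characters it is '1'.
Trait 1 (derived state '0') is shared by A, J, Q, and V — a synapomorphy uniting that clade.
Trait 2 (derived state '1') is shared by all ingroup taxa — unites the whole ingroup.
Trait 3 (derived state '1') is shared by A and J — a synapomorphy uniting that clade.
Trait 4 (derived state '0') is shared by A, J, and V — a synapomorphy uniting that clade.
Most parsimonious ingroup topology: (H,(((A,J),V),Q)).
J and A form a cherry on this tree, so they are sister taxa.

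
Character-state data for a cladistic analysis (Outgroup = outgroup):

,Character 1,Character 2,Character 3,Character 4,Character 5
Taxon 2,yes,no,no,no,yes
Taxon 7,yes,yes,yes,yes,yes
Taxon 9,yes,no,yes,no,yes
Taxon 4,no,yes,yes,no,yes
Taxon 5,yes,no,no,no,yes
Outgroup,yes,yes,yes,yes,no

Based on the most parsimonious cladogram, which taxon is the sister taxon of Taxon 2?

Character polarity is set by the outgroup: the derived state is whichever differs from the outgroup's state, so for Character 1, Character 2, Character 3, Character 4 the derived state is 'no', and for the remaining characters it is 'yes'.
Character 1 (derived state 'no') is unique to Taxon 4 (autapomorphy; uninformative for grouping).
Only Taxon 2, Taxon 5, and Taxon 9 show the derived state 'no' for Character 2, supporting them as a clade.
Character 3: derived state 'no' in Taxon 2 and Taxon 5 only — synapomorphy for {Taxon 2, Taxon 5}.
Character 4 (derived state 'no') is shared by Taxon 2, Taxon 4, Taxon 5, and Taxon 9 — a synapomorphy uniting that clade.
Character 5 (derived state 'yes') is shared by all ingroup taxa — unites the whole ingroup.
Most parsimonious ingroup topology: ((((Taxon 2,Taxon 5),Taxon 9),Taxon 4),Taxon 7).
Taxon 2 and Taxon 5 form a cherry on this tree, so they are sister taxa.

Taxon 5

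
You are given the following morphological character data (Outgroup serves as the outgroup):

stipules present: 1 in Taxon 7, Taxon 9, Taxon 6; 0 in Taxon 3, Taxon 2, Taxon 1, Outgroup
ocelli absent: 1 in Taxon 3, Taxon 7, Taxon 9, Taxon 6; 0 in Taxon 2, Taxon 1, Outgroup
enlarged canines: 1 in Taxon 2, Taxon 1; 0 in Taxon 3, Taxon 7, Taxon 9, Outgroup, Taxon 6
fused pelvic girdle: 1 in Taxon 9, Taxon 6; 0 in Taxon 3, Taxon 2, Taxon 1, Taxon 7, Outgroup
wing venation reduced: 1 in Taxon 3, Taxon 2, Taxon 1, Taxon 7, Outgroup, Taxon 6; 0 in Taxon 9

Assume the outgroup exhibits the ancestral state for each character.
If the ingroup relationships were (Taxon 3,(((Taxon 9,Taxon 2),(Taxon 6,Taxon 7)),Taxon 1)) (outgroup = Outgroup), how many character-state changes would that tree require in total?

Map each character onto (Taxon 3,(((Taxon 9,Taxon 2),(Taxon 6,Taxon 7)),Taxon 1)) (rooted by Outgroup) and count the minimum state changes it requires (Fitch parsimony):
stipules present: 2; ocelli absent: 3; enlarged canines: 2; fused pelvic girdle: 2; wing venation reduced: 1.
Total tree length = 10.

10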